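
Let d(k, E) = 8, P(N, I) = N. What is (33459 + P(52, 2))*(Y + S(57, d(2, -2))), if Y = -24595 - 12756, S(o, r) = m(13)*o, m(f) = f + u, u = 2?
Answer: -1223017456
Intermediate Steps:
m(f) = 2 + f (m(f) = f + 2 = 2 + f)
S(o, r) = 15*o (S(o, r) = (2 + 13)*o = 15*o)
Y = -37351
(33459 + P(52, 2))*(Y + S(57, d(2, -2))) = (33459 + 52)*(-37351 + 15*57) = 33511*(-37351 + 855) = 33511*(-36496) = -1223017456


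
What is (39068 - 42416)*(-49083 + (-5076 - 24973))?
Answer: 264933936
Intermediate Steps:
(39068 - 42416)*(-49083 + (-5076 - 24973)) = -3348*(-49083 - 30049) = -3348*(-79132) = 264933936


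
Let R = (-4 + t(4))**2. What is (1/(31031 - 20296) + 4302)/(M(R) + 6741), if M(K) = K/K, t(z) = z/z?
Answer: 46181971/72375370 ≈ 0.63809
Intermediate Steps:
t(z) = 1
R = 9 (R = (-4 + 1)**2 = (-3)**2 = 9)
M(K) = 1
(1/(31031 - 20296) + 4302)/(M(R) + 6741) = (1/(31031 - 20296) + 4302)/(1 + 6741) = (1/10735 + 4302)/6742 = (1/10735 + 4302)*(1/6742) = (46181971/10735)*(1/6742) = 46181971/72375370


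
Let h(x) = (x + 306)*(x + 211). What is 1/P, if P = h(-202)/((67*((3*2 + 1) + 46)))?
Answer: 3551/936 ≈ 3.7938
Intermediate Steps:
h(x) = (211 + x)*(306 + x) (h(x) = (306 + x)*(211 + x) = (211 + x)*(306 + x))
P = 936/3551 (P = (64566 + (-202)**2 + 517*(-202))/((67*((3*2 + 1) + 46))) = (64566 + 40804 - 104434)/((67*((6 + 1) + 46))) = 936/((67*(7 + 46))) = 936/((67*53)) = 936/3551 ≈ 0.26359)
1/P = 1/(936/3551) = 3551/936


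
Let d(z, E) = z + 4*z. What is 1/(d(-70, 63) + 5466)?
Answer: 1/5116 ≈ 0.00019547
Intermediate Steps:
d(z, E) = 5*z
1/(d(-70, 63) + 5466) = 1/(5*(-70) + 5466) = 1/(-350 + 5466) = 1/5116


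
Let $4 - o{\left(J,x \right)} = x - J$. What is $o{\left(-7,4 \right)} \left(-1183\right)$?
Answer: $8281$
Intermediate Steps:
$o{\left(J,x \right)} = 4 + J - x$ ($o{\left(J,x \right)} = 4 - \left(x - J\right) = 4 + \left(J - x\right) = 4 + J - x$)
$o{\left(-7,4 \right)} \left(-1183\right) = \left(4 - 7 - 4\right) \left(-1183\right) = \left(-7\right) \left(-1183\right) = 8281$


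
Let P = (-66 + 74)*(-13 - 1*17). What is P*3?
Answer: -720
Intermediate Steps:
P = -240 (P = 8*(-13 - 17) = 8*(-30) = -240)
P*3 = -240*3 = -720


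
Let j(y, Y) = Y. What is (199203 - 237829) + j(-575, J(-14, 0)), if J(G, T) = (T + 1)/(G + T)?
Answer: -540765/14 ≈ -38626.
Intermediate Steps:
J(G, T) = (1 + T)/(G + T)
(199203 - 237829) + j(-575, J(-14, 0)) = (199203 - 237829) + (1 + 0)/(-14 + 0) = -38626 + 1/(-14) = -38626 - 1/14*1 = -38626 - 1/14 = -540765/14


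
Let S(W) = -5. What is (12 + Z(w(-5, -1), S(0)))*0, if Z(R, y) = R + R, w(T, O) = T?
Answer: 0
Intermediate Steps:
Z(R, y) = 2*R
(12 + Z(w(-5, -1), S(0)))*0 = (12 + 2*(-5))*0 = (12 - 10)*0 = 2*0 = 0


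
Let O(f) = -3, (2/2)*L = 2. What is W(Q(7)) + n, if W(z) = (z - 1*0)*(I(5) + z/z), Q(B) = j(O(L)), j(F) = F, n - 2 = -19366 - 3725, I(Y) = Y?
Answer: -23107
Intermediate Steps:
L = 2
n = -23089 (n = 2 + (-19366 - 3725) = 2 - 23091 = -23089)
Q(B) = -3
W(z) = 6*z (W(z) = (z - 1*0)*(5 + z/z) = (z + 0)*(5 + 1) = z*6 = 6*z)
W(Q(7)) + n = 6*(-3) - 23089 = -18 - 23089 = -23107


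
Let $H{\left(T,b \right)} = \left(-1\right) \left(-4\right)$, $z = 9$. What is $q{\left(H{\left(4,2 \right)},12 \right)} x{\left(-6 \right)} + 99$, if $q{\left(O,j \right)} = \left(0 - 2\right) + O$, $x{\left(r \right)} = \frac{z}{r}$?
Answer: $96$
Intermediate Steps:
$x{\left(r \right)} = \frac{9}{r}$
$H{\left(T,b \right)} = 4$
$q{\left(O,j \right)} = -2 + O$
$q{\left(H{\left(4,2 \right)},12 \right)} x{\left(-6 \right)} + 99 = \left(-2 + 4\right) \frac{9}{-6} + 99 = 2 \cdot 9 \left(- \frac{1}{6}\right) + 99 = 2 \left(- \frac{3}{2}\right) + 99 = -3 + 99 = 96$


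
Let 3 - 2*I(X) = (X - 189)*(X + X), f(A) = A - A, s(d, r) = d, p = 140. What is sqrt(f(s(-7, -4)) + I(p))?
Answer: sqrt(27446)/2 ≈ 82.834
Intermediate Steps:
f(A) = 0
I(X) = 3/2 - X*(-189 + X) (I(X) = 3/2 - (X - 189)*(X + X)/2 = 3/2 - (-189 + X)*2*X/2 = 3/2 - X*(-189 + X))
sqrt(f(s(-7, -4)) + I(p)) = sqrt(0 + (3/2 - 1*140**2 + 189*140)) = sqrt(0 + (3/2 - 1*19600 + 26460)) = sqrt(0 + (3/2 - 19600 + 26460)) = sqrt(0 + 13723/2) = sqrt(13723/2) = sqrt(27446)/2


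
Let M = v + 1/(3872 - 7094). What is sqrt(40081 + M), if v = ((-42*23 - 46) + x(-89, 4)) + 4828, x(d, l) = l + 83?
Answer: sqrt(50734488026)/1074 ≈ 209.72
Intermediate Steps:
x(d, l) = 83 + l
v = 3903 (v = ((-42*23 - 46) + (83 + 4)) + 4828 = ((-966 - 46) + 87) + 4828 = (-1012 + 87) + 4828 = -925 + 4828 = 3903)
M = 12575465/3222 (M = 3903 + 1/(3872 - 7094) = 3903 + 1/(-3222) = 3903 - 1/3222 = 12575465/3222 ≈ 3903.0)
sqrt(40081 + M) = sqrt(40081 + 12575465/3222) = sqrt(141716447/3222) = sqrt(50734488026)/1074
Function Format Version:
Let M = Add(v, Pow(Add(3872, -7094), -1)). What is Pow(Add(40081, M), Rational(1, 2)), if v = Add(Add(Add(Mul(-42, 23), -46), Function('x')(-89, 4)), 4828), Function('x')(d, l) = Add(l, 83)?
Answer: Mul(Rational(1, 1074), Pow(50734488026, Rational(1, 2))) ≈ 209.72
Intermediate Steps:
Function('x')(d, l) = Add(83, l)
v = 3903 (v = Add(Add(Add(Mul(-42, 23), -46), Add(83, 4)), 4828) = Add(Add(Add(-966, -46), 87), 4828) = Add(Add(-1012, 87), 4828) = Add(-925, 4828) = 3903)
M = Rational(12575465, 3222) (M = Add(3903, Pow(Add(3872, -7094), -1)) = Add(3903, Pow(-3222, -1)) = Add(3903, Rational(-1, 3222)) = Rational(12575465, 3222) ≈ 3903.0)
Pow(Add(40081, M), Rational(1, 2)) = Pow(Add(40081, Rational(12575465, 3222)), Rational(1, 2)) = Pow(Rational(141716447, 3222), Rational(1, 2)) = Mul(Rational(1, 1074), Pow(50734488026, Rational(1, 2)))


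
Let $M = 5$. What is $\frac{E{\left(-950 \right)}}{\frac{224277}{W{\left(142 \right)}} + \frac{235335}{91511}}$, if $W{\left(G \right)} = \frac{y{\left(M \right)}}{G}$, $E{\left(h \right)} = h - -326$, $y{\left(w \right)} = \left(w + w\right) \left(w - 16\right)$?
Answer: $\frac{261721460}{121431478951} \approx 0.0021553$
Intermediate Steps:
$y{\left(w \right)} = 2 w \left(-16 + w\right)$
$E{\left(h \right)} = 326 + h$ ($E{\left(h \right)} = h + 326 = 326 + h$)
$W{\left(G \right)} = - \frac{110}{G}$ ($W{\left(G \right)} = \frac{2 \cdot 5 \left(-16 + 5\right)}{G} = \frac{2 \cdot 5 \left(-11\right)}{G} = - \frac{110}{G}$)
$\frac{E{\left(-950 \right)}}{\frac{224277}{W{\left(142 \right)}} + \frac{235335}{91511}} = \frac{326 - 950}{\frac{224277}{\left(-110\right) \frac{1}{142}} + \frac{235335}{91511}} = - \frac{624}{\frac{224277}{\left(-110\right) \frac{1}{142}} + 235335 \cdot \frac{1}{91511}} = - \frac{624}{\frac{224277}{- \frac{55}{71}} + \frac{235335}{91511}} = - \frac{624}{224277 \left(- \frac{71}{55}\right) + \frac{235335}{91511}} = - \frac{624}{- \frac{15923667}{55} + \frac{235335}{91511}} = - \frac{624}{- \frac{1457177747412}{5033105}} = \left(-624\right) \left(- \frac{5033105}{1457177747412}\right) = \frac{261721460}{121431478951}$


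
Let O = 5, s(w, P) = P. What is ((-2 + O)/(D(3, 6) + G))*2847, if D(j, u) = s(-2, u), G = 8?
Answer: 8541/14 ≈ 610.07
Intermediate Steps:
D(j, u) = u
((-2 + O)/(D(3, 6) + G))*2847 = ((-2 + 5)/(6 + 8))*2847 = (3/14)*2847 = 8541/14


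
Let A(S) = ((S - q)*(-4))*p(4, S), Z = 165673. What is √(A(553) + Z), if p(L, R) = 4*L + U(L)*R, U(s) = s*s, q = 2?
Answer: 9*I*√239143 ≈ 4401.2*I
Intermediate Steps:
U(s) = s²
p(L, R) = 4*L + R*L² (p(L, R) = 4*L + L²*R = 4*L + R*L²)
A(S) = (8 - 4*S)*(16 + 16*S) (A(S) = ((S - 1*2)*(-4))*(4*(4 + 4*S)) = ((S - 2)*(-4))*(16 + 16*S) = ((-2 + S)*(-4))*(16 + 16*S) = (8 - 4*S)*(16 + 16*S))
√(A(553) + Z) = √((128 - 64*553² + 64*553) + 165673) = √((128 - 64*305809 + 35392) + 165673) = √((128 - 19571776 + 35392) + 165673) = √(-19536256 + 165673) = √(-19370583) = 9*I*√239143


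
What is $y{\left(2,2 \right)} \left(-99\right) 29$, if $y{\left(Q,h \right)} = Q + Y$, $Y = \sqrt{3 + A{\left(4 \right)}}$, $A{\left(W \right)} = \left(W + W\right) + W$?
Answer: $-5742 - 2871 \sqrt{15} \approx -16861.0$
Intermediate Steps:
$A{\left(W \right)} = 3 W$ ($A{\left(W \right)} = 2 W + W = 3 W$)
$Y = \sqrt{15}$ ($Y = \sqrt{3 + 3 \cdot 4} = \sqrt{3 + 12} = \sqrt{15} \approx 3.873$)
$y{\left(Q,h \right)} = Q + \sqrt{15}$
$y{\left(2,2 \right)} \left(-99\right) 29 = \left(2 + \sqrt{15}\right) \left(-99\right) 29 = \left(-198 - 99 \sqrt{15}\right) 29 = -5742 - 2871 \sqrt{15}$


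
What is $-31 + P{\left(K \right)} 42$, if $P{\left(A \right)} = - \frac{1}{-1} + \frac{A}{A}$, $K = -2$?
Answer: $53$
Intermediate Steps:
$P{\left(A \right)} = 2$ ($P{\left(A \right)} = \left(-1\right) \left(-1\right) + 1 = 1 + 1 = 2$)
$-31 + P{\left(K \right)} 42 = -31 + 2 \cdot 42 = -31 + 84 = 53$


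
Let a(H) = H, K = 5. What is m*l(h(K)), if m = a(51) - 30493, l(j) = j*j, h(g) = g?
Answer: -761050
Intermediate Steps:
l(j) = j²
m = -30442 (m = 51 - 30493 = -30442)
m*l(h(K)) = -30442*5² = -30442*25 = -761050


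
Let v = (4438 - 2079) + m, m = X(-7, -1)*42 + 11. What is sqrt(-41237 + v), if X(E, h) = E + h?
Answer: I*sqrt(39203) ≈ 198.0*I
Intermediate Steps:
m = -325 (m = (-7 - 1)*42 + 11 = -8*42 + 11 = -336 + 11 = -325)
v = 2034 (v = (4438 - 2079) - 325 = 2359 - 325 = 2034)
sqrt(-41237 + v) = sqrt(-41237 + 2034) = sqrt(-39203) = I*sqrt(39203)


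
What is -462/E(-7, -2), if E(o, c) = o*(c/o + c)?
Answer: -77/2 ≈ -38.500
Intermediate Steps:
E(o, c) = o*(c + c/o)
-462/E(-7, -2) = -462*(-1/(2*(1 - 7))) = -462/((-2*(-6))) = -462/12 = -462*1/12 = -77/2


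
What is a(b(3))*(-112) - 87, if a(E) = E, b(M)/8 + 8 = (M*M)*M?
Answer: -17111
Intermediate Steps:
b(M) = -64 + 8*M**3 (b(M) = -64 + 8*((M*M)*M) = -64 + 8*(M**2*M) = -64 + 8*M**3)
a(b(3))*(-112) - 87 = (-64 + 8*3**3)*(-112) - 87 = (-64 + 8*27)*(-112) - 87 = (-64 + 216)*(-112) - 87 = 152*(-112) - 87 = -17024 - 87 = -17111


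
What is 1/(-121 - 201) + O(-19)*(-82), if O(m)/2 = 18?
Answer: -950545/322 ≈ -2952.0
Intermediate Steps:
O(m) = 36 (O(m) = 2*18 = 36)
1/(-121 - 201) + O(-19)*(-82) = 1/(-121 - 201) + 36*(-82) = 1/(-322) - 2952 = -1/322 - 2952 = -950545/322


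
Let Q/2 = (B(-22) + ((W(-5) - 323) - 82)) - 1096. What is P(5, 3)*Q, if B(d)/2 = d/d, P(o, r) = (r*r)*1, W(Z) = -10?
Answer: -27162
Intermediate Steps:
P(o, r) = r**2 (P(o, r) = r**2*1 = r**2)
B(d) = 2 (B(d) = 2*(d/d) = 2*1 = 2)
Q = -3018 (Q = 2*((2 + ((-10 - 323) - 82)) - 1096) = 2*((2 + (-333 - 82)) - 1096) = 2*((2 - 415) - 1096) = 2*(-413 - 1096) = 2*(-1509) = -3018)
P(5, 3)*Q = 3**2*(-3018) = 9*(-3018) = -27162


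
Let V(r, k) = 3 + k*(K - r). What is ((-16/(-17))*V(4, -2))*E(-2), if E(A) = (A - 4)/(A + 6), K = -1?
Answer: -312/17 ≈ -18.353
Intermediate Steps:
E(A) = (-4 + A)/(6 + A)
V(r, k) = 3 + k*(-1 - r)
((-16/(-17))*V(4, -2))*E(-2) = ((-16/(-17))*(3 - 1*(-2) - 1*(-2)*4))*((-4 - 2)/(6 - 2)) = ((-16*(-1/17))*(3 + 2 + 8))*(-6/4) = ((16/17)*13)*((1/4)*(-6)) = (208/17)*(-3/2) = -312/17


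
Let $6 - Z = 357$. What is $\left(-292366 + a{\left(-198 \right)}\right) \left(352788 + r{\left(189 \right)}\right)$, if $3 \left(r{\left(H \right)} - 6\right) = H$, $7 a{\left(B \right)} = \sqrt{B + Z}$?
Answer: $-103163389662 + \frac{1058571 i \sqrt{61}}{7} \approx -1.0316 \cdot 10^{11} + 1.1811 \cdot 10^{6} i$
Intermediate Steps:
$Z = -351$ ($Z = 6 - 357 = -351$)
$a{\left(B \right)} = \frac{\sqrt{-351 + B}}{7}$ ($a{\left(B \right)} = \frac{\sqrt{B - 351}}{7} = \frac{\sqrt{-351 + B}}{7}$)
$r{\left(H \right)} = 6 + \frac{H}{3}$
$\left(-292366 + a{\left(-198 \right)}\right) \left(352788 + r{\left(189 \right)}\right) = \left(-292366 + \frac{\sqrt{-351 - 198}}{7}\right) \left(352788 + \left(6 + \frac{1}{3} \cdot 189\right)\right) = \left(-292366 + \frac{\sqrt{-549}}{7}\right) \left(352788 + \left(6 + 63\right)\right) = \left(-292366 + \frac{3 i \sqrt{61}}{7}\right) \left(352788 + 69\right) = \left(-292366 + \frac{3 i \sqrt{61}}{7}\right) 352857 = -103163389662 + \frac{1058571 i \sqrt{61}}{7}$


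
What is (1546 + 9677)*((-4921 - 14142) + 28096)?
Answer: 101377359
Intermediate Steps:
(1546 + 9677)*((-4921 - 14142) + 28096) = 11223*(-19063 + 28096) = 11223*9033 = 101377359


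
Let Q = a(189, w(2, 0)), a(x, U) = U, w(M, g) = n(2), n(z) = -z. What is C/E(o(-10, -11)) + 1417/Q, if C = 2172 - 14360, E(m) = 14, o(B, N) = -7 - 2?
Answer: -22107/14 ≈ -1579.1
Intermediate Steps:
o(B, N) = -9
w(M, g) = -2 (w(M, g) = -1*2 = -2)
Q = -2
C = -12188
C/E(o(-10, -11)) + 1417/Q = -12188/14 + 1417/(-2) = -12188*1/14 + 1417*(-½) = -6094/7 - 1417/2 = -22107/14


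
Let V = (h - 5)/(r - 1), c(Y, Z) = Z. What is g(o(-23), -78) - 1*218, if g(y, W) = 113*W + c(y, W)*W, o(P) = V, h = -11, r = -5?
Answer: -2948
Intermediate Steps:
V = 8/3 (V = (-11 - 5)/(-5 - 1) = -16/(-6) = -16*(-⅙) = 8/3 ≈ 2.6667)
o(P) = 8/3
g(y, W) = W² + 113*W (g(y, W) = 113*W + W*W = 113*W + W² = W² + 113*W)
g(o(-23), -78) - 1*218 = -78*(113 - 78) - 1*218 = -78*35 - 218 = -2730 - 218 = -2948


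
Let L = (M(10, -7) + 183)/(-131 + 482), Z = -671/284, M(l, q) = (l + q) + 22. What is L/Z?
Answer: -4544/18117 ≈ -0.25081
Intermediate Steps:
M(l, q) = 22 + l + q
Z = -671/284 (Z = -671*1/284 = -671/284 ≈ -2.3627)
L = 16/27 (L = ((22 + 10 - 7) + 183)/(-131 + 482) = (25 + 183)/351 = 208*(1/351) = 16/27 ≈ 0.59259)
L/Z = 16/(27*(-671/284)) = (16/27)*(-284/671) = -4544/18117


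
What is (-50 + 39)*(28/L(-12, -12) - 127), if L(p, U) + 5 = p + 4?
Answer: 18469/13 ≈ 1420.7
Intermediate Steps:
L(p, U) = -1 + p (L(p, U) = -5 + (p + 4) = -5 + (4 + p) = -1 + p)
(-50 + 39)*(28/L(-12, -12) - 127) = (-50 + 39)*(28/(-1 - 12) - 127) = -11*(28/(-13) - 127) = -11*(28*(-1/13) - 127) = -11*(-28/13 - 127) = -11*(-1679/13) = 18469/13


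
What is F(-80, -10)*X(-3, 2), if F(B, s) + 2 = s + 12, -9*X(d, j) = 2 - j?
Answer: 0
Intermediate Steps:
X(d, j) = -2/9 + j/9 (X(d, j) = -(2 - j)/9 = -2/9 + j/9)
F(B, s) = 10 + s (F(B, s) = -2 + (s + 12) = -2 + (12 + s) = 10 + s)
F(-80, -10)*X(-3, 2) = (10 - 10)*(-2/9 + (1/9)*2) = 0*(-2/9 + 2/9) = 0*0 = 0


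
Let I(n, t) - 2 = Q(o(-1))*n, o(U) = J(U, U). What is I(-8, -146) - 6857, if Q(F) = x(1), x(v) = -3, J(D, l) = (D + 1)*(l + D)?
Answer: -6831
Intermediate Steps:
J(D, l) = (1 + D)*(D + l)
o(U) = 2*U + 2*U² (o(U) = U + U + U² + U*U = U + U + U² + U² = 2*U + 2*U²)
Q(F) = -3
I(n, t) = 2 - 3*n
I(-8, -146) - 6857 = (2 - 3*(-8)) - 6857 = (2 + 24) - 6857 = 26 - 6857 = -6831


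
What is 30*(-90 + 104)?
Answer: 420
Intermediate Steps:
30*(-90 + 104) = 30*14 = 420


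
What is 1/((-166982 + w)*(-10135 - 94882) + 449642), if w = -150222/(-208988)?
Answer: 104494/1832440519790097 ≈ 5.7024e-11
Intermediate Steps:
w = 75111/104494 (w = -150222*(-1/208988) = 75111/104494 ≈ 0.71881)
1/((-166982 + w)*(-10135 - 94882) + 449642) = 1/((-166982 + 75111/104494)*(-10135 - 94882) + 449642) = 1/(-17448541997/104494*(-105017) + 449642) = 1/(1832393534898949/104494 + 449642) = 1/(1832440519790097/104494) = 104494/1832440519790097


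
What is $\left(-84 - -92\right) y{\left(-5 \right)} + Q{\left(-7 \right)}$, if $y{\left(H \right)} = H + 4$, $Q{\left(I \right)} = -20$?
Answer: $-28$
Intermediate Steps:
$y{\left(H \right)} = 4 + H$
$\left(-84 - -92\right) y{\left(-5 \right)} + Q{\left(-7 \right)} = \left(-84 - -92\right) \left(4 - 5\right) - 20 = \left(-84 + 92\right) \left(-1\right) - 20 = 8 \left(-1\right) - 20 = -8 - 20 = -28$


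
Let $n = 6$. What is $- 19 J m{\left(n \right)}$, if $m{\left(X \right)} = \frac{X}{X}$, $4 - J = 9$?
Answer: $95$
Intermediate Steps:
$J = -5$ ($J = 4 - 9 = -5$)
$m{\left(X \right)} = 1$
$- 19 J m{\left(n \right)} = \left(-19\right) \left(-5\right) 1 = 95 \cdot 1 = 95$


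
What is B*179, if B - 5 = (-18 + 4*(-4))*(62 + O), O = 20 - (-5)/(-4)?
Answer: -981099/2 ≈ -4.9055e+5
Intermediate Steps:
O = 75/4 (O = 20 - (-5)*(-1)/4 = 20 - 1*5/4 = 20 - 5/4 = 75/4 ≈ 18.750)
B = -5481/2 (B = 5 + (-18 + 4*(-4))*(62 + 75/4) = 5 + (-18 - 16)*(323/4) = 5 - 34*323/4 = 5 - 5491/2 = -5481/2 ≈ -2740.5)
B*179 = -5481/2*179 = -981099/2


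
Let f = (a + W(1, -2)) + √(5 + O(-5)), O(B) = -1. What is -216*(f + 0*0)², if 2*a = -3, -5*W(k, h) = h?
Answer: -4374/25 ≈ -174.96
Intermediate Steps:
W(k, h) = -h/5
a = -3/2 (a = (½)*(-3) = -3/2 ≈ -1.5000)
f = 9/10 (f = (-3/2 - ⅕*(-2)) + √(5 - 1) = (-3/2 + ⅖) + √4 = -11/10 + 2 = 9/10 ≈ 0.90000)
-216*(f + 0*0)² = -216*(9/10 + 0*0)² = -216*(9/10 + 0)² = -216*(9/10)² = -216*81/100 = -4374/25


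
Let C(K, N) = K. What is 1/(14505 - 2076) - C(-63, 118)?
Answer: 783028/12429 ≈ 63.000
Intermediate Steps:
1/(14505 - 2076) - C(-63, 118) = 1/(14505 - 2076) - 1*(-63) = 1/12429 + 63 = 783028/12429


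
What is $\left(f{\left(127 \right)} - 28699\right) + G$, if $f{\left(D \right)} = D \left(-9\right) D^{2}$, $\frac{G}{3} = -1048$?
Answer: $-18467290$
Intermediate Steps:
$G = -3144$ ($G = 3 \left(-1048\right) = -3144$)
$f{\left(D \right)} = - 9 D^{3}$ ($f{\left(D \right)} = - 9 D D^{2} = - 9 D^{3}$)
$\left(f{\left(127 \right)} - 28699\right) + G = \left(- 9 \cdot 127^{3} - 28699\right) - 3144 = \left(\left(-9\right) 2048383 - 28699\right) - 3144 = \left(-18435447 - 28699\right) - 3144 = -18464146 - 3144 = -18467290$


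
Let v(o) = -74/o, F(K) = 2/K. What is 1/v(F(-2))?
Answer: 1/74 ≈ 0.013514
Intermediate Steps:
1/v(F(-2)) = 1/(-74/(2/(-2))) = 1/(-74/(2*(-½))) = 1/(-74/(-1)) = 1/(-74*(-1)) = 1/74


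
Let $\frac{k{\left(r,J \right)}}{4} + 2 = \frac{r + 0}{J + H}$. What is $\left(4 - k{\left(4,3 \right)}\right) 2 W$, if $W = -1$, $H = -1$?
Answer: $-8$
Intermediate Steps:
$k{\left(r,J \right)} = -8 + \frac{4 r}{-1 + J}$ ($k{\left(r,J \right)} = -8 + 4 \frac{r + 0}{J - 1} = -8 + 4 \frac{r}{-1 + J} = -8 + \frac{4 r}{-1 + J}$)
$\left(4 - k{\left(4,3 \right)}\right) 2 W = \left(4 - \frac{4 \left(2 + 4 - 6\right)}{-1 + 3}\right) 2 \left(-1\right) = \left(4 - \frac{4 \left(2 + 4 - 6\right)}{2}\right) 2 \left(-1\right) = \left(4 - 4 \cdot \frac{1}{2} \cdot 0\right) 2 \left(-1\right) = \left(4 - 0\right) 2 \left(-1\right) = \left(4 + 0\right) 2 \left(-1\right) = 4 \cdot 2 \left(-1\right) = 8 \left(-1\right) = -8$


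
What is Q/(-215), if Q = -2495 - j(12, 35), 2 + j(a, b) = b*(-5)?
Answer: 2318/215 ≈ 10.781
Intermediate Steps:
j(a, b) = -2 - 5*b (j(a, b) = -2 + b*(-5) = -2 - 5*b)
Q = -2318 (Q = -2495 - (-2 - 5*35) = -2495 - (-2 - 175) = -2495 - 1*(-177) = -2495 + 177 = -2318)
Q/(-215) = -2318/(-215) = -2318*(-1/215) = 2318/215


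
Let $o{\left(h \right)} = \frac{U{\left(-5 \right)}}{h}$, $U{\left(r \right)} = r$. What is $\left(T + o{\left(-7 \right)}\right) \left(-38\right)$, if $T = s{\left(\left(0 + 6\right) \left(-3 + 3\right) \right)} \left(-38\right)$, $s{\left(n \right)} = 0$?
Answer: $- \frac{190}{7} \approx -27.143$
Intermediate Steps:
$o{\left(h \right)} = - \frac{5}{h}$
$T = 0$ ($T = 0 \left(-38\right) = 0$)
$\left(T + o{\left(-7 \right)}\right) \left(-38\right) = \left(0 - \frac{5}{-7}\right) \left(-38\right) = \left(0 - - \frac{5}{7}\right) \left(-38\right) = \left(0 + \frac{5}{7}\right) \left(-38\right) = \frac{5}{7} \left(-38\right) = - \frac{190}{7}$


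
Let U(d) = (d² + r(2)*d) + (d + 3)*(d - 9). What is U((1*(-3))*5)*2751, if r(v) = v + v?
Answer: 1246203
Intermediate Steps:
r(v) = 2*v
U(d) = d² + 4*d + (-9 + d)*(3 + d) (U(d) = (d² + (2*2)*d) + (d + 3)*(d - 9) = (d² + 4*d) + (3 + d)*(-9 + d) = (d² + 4*d) + (-9 + d)*(3 + d) = d² + 4*d + (-9 + d)*(3 + d))
U((1*(-3))*5)*2751 = (-27 - 2*1*(-3)*5 + 2*((1*(-3))*5)²)*2751 = (-27 - (-6)*5 + 2*(-3*5)²)*2751 = (-27 - 2*(-15) + 2*(-15)²)*2751 = (-27 + 30 + 2*225)*2751 = (-27 + 30 + 450)*2751 = 453*2751 = 1246203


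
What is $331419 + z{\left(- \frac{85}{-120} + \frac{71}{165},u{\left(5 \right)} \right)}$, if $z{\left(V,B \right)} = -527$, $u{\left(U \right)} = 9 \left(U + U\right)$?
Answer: $330892$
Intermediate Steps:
$u{\left(U \right)} = 18 U$ ($u{\left(U \right)} = 9 \cdot 2 U = 18 U$)
$331419 + z{\left(- \frac{85}{-120} + \frac{71}{165},u{\left(5 \right)} \right)} = 331419 - 527 = 330892$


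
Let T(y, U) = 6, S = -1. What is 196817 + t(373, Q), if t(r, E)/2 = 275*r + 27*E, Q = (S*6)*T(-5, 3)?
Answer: 400023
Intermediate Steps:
Q = -36 (Q = -1*6*6 = -6*6 = -36)
t(r, E) = 54*E + 550*r (t(r, E) = 2*(275*r + 27*E) = 2*(27*E + 275*r) = 54*E + 550*r)
196817 + t(373, Q) = 196817 + (54*(-36) + 550*373) = 196817 + (-1944 + 205150) = 196817 + 203206 = 400023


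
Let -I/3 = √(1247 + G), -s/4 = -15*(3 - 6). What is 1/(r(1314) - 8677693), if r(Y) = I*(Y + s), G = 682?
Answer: -8677693/75280030320133 + 3402*√1929/75280030320133 ≈ -1.1329e-7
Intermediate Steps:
s = -180 (s = -(-60)*(3 - 6) = -(-60)*(-3) = -4*45 = -180)
I = -3*√1929 (I = -3*√(1247 + 682) = -3*√1929 ≈ -131.76)
r(Y) = -3*√1929*(-180 + Y) (r(Y) = (-3*√1929)*(Y - 180) = (-3*√1929)*(-180 + Y) = -3*√1929*(-180 + Y))
1/(r(1314) - 8677693) = 1/(3*√1929*(180 - 1*1314) - 8677693) = 1/(3*√1929*(180 - 1314) - 8677693) = 1/(3*√1929*(-1134) - 8677693) = 1/(-3402*√1929 - 8677693) = 1/(-8677693 - 3402*√1929)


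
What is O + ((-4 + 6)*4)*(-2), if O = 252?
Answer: 236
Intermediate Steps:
O + ((-4 + 6)*4)*(-2) = 252 + ((-4 + 6)*4)*(-2) = 252 + (2*4)*(-2) = 252 + 8*(-2) = 252 - 16 = 236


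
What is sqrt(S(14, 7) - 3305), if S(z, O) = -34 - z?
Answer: I*sqrt(3353) ≈ 57.905*I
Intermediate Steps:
sqrt(S(14, 7) - 3305) = sqrt((-34 - 1*14) - 3305) = sqrt((-34 - 14) - 3305) = sqrt(-48 - 3305) = sqrt(-3353) = I*sqrt(3353)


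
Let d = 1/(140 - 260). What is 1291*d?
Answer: -1291/120 ≈ -10.758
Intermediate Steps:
d = -1/120 (d = 1/(-120) = -1/120 ≈ -0.0083333)
1291*d = 1291*(-1/120) = -1291/120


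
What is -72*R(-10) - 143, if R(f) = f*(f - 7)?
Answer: -12383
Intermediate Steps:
R(f) = f*(-7 + f)
-72*R(-10) - 143 = -(-720)*(-7 - 10) - 143 = -(-720)*(-17) - 143 = -72*170 - 143 = -12240 - 143 = -12383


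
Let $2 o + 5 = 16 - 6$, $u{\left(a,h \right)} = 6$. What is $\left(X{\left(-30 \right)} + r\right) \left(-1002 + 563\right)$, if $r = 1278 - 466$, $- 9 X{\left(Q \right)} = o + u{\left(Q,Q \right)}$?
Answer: $- \frac{6408961}{18} \approx -3.5605 \cdot 10^{5}$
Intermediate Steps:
$o = \frac{5}{2}$ ($o = - \frac{5}{2} + \frac{16 - 6}{2} = - \frac{5}{2} + \frac{1}{2} \cdot 10 = - \frac{5}{2} + 5 = \frac{5}{2} \approx 2.5$)
$X{\left(Q \right)} = - \frac{17}{18}$ ($X{\left(Q \right)} = - \frac{\frac{5}{2} + 6}{9} = \left(- \frac{1}{9}\right) \frac{17}{2} = - \frac{17}{18}$)
$r = 812$
$\left(X{\left(-30 \right)} + r\right) \left(-1002 + 563\right) = \left(- \frac{17}{18} + 812\right) \left(-1002 + 563\right) = \frac{14599}{18} \left(-439\right) = - \frac{6408961}{18}$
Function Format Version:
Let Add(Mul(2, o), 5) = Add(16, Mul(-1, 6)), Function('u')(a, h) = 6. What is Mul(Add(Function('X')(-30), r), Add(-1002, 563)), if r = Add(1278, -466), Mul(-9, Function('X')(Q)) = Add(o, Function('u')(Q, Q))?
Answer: Rational(-6408961, 18) ≈ -3.5605e+5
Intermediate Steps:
o = Rational(5, 2) (o = Add(Rational(-5, 2), Mul(Rational(1, 2), Add(16, Mul(-1, 6)))) = Add(Rational(-5, 2), Mul(Rational(1, 2), Add(16, -6))) = Add(Rational(-5, 2), Mul(Rational(1, 2), 10)) = Add(Rational(-5, 2), 5) = Rational(5, 2) ≈ 2.5000)
Function('X')(Q) = Rational(-17, 18) (Function('X')(Q) = Mul(Rational(-1, 9), Add(Rational(5, 2), 6)) = Mul(Rational(-1, 9), Rational(17, 2)) = Rational(-17, 18))
r = 812
Mul(Add(Function('X')(-30), r), Add(-1002, 563)) = Mul(Add(Rational(-17, 18), 812), Add(-1002, 563)) = Mul(Rational(14599, 18), -439) = Rational(-6408961, 18)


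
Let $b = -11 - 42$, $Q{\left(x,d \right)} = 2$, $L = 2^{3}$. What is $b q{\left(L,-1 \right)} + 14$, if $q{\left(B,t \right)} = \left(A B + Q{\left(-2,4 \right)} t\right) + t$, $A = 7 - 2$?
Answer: $-1947$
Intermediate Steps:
$L = 8$
$A = 5$ ($A = 7 - 2 = 5$)
$q{\left(B,t \right)} = 3 t + 5 B$ ($q{\left(B,t \right)} = \left(5 B + 2 t\right) + t = \left(2 t + 5 B\right) + t = 3 t + 5 B$)
$b = -53$
$b q{\left(L,-1 \right)} + 14 = - 53 \left(3 \left(-1\right) + 5 \cdot 8\right) + 14 = - 53 \left(-3 + 40\right) + 14 = \left(-53\right) 37 + 14 = -1961 + 14 = -1947$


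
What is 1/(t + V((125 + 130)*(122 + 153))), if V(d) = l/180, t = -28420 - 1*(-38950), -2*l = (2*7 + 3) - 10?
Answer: 360/3790793 ≈ 9.4967e-5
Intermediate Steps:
l = -7/2 (l = -((2*7 + 3) - 10)/2 = -((14 + 3) - 10)/2 = -(17 - 10)/2 = -½*7 = -7/2 ≈ -3.5000)
t = 10530 (t = -28420 + 38950 = 10530)
V(d) = -7/360 (V(d) = -7/2/180 = -7/2*1/180 = -7/360)
1/(t + V((125 + 130)*(122 + 153))) = 1/(10530 - 7/360) = 1/(3790793/360) = 360/3790793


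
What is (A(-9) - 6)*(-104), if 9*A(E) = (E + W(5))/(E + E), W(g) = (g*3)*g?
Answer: 17992/27 ≈ 666.37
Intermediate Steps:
W(g) = 3*g² (W(g) = (3*g)*g = 3*g²)
A(E) = (75 + E)/(18*E) (A(E) = ((E + 3*5²)/(E + E))/9 = ((E + 3*25)/((2*E)))/9 = ((E + 75)*(1/(2*E)))/9 = ((75 + E)*(1/(2*E)))/9 = ((75 + E)/(2*E))/9 = (75 + E)/(18*E))
(A(-9) - 6)*(-104) = ((1/18)*(75 - 9)/(-9) - 6)*(-104) = ((1/18)*(-⅑)*66 - 6)*(-104) = (-11/27 - 6)*(-104) = -173/27*(-104) = 17992/27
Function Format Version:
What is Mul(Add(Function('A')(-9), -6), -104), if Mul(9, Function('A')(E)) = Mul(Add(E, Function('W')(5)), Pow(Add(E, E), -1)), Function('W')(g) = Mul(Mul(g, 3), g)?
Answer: Rational(17992, 27) ≈ 666.37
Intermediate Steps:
Function('W')(g) = Mul(3, Pow(g, 2)) (Function('W')(g) = Mul(Mul(3, g), g) = Mul(3, Pow(g, 2)))
Function('A')(E) = Mul(Rational(1, 18), Pow(E, -1), Add(75, E)) (Function('A')(E) = Mul(Rational(1, 9), Mul(Add(E, Mul(3, Pow(5, 2))), Pow(Add(E, E), -1))) = Mul(Rational(1, 9), Mul(Add(E, Mul(3, 25)), Pow(Mul(2, E), -1))) = Mul(Rational(1, 9), Mul(Add(E, 75), Mul(Rational(1, 2), Pow(E, -1)))) = Mul(Rational(1, 9), Mul(Add(75, E), Mul(Rational(1, 2), Pow(E, -1)))) = Mul(Rational(1, 9), Mul(Rational(1, 2), Pow(E, -1), Add(75, E))) = Mul(Rational(1, 18), Pow(E, -1), Add(75, E)))
Mul(Add(Function('A')(-9), -6), -104) = Mul(Add(Mul(Rational(1, 18), Pow(-9, -1), Add(75, -9)), -6), -104) = Mul(Add(Mul(Rational(1, 18), Rational(-1, 9), 66), -6), -104) = Mul(Add(Rational(-11, 27), -6), -104) = Mul(Rational(-173, 27), -104) = Rational(17992, 27)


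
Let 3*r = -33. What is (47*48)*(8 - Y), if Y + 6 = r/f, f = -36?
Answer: 92684/3 ≈ 30895.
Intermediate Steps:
r = -11 (r = (⅓)*(-33) = -11)
Y = -205/36 (Y = -6 - 11/(-36) = -6 - 11*(-1/36) = -6 + 11/36 = -205/36 ≈ -5.6944)
(47*48)*(8 - Y) = (47*48)*(8 - 1*(-205/36)) = 2256*(8 + 205/36) = 2256*(493/36) = 92684/3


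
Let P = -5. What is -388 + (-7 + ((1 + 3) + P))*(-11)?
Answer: -300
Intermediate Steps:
-388 + (-7 + ((1 + 3) + P))*(-11) = -388 + (-7 + ((1 + 3) - 5))*(-11) = -388 + (-7 + (4 - 5))*(-11) = -388 + (-7 - 1)*(-11) = -388 - 8*(-11) = -388 + 88 = -300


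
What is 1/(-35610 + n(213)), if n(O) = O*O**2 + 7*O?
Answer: 1/9629478 ≈ 1.0385e-7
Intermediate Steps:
n(O) = O**3 + 7*O
1/(-35610 + n(213)) = 1/(-35610 + 213*(7 + 213**2)) = 1/(-35610 + 213*(7 + 45369)) = 1/(-35610 + 213*45376) = 1/(-35610 + 9665088) = 1/9629478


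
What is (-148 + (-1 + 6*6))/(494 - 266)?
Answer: -113/228 ≈ -0.49561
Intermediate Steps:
(-148 + (-1 + 6*6))/(494 - 266) = (-148 + (-1 + 36))/228 = (-148 + 35)*(1/228) = -113*1/228 = -113/228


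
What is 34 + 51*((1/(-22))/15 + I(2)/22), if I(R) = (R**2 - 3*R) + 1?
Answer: 1734/55 ≈ 31.527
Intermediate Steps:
I(R) = 1 + R**2 - 3*R
34 + 51*((1/(-22))/15 + I(2)/22) = 34 + 51*((1/(-22))/15 + (1 + 2**2 - 3*2)/22) = 34 + 51*((1*(-1/22))*(1/15) + (1 + 4 - 6)*(1/22)) = 34 + 51*(-1/22*1/15 - 1*1/22) = 34 + 51*(-1/330 - 1/22) = 34 + 51*(-8/165) = 34 - 136/55 = 1734/55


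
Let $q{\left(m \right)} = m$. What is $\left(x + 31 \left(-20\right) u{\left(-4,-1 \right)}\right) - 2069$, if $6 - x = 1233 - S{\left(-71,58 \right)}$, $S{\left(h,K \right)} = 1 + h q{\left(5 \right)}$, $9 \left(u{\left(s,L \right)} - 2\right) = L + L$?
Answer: $- \frac{42770}{9} \approx -4752.2$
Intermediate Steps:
$u{\left(s,L \right)} = 2 + \frac{2 L}{9}$ ($u{\left(s,L \right)} = 2 + \frac{L + L}{9} = 2 + \frac{2 L}{9}$)
$S{\left(h,K \right)} = 1 + 5 h$ ($S{\left(h,K \right)} = 1 + h 5 = 1 + 5 h$)
$x = -1581$ ($x = 6 - \left(1233 - \left(1 + 5 \left(-71\right)\right)\right) = 6 - \left(1233 - \left(1 - 355\right)\right) = 6 - \left(1233 - -354\right) = 6 - \left(1233 + 354\right) = 6 - 1587 = -1581$)
$\left(x + 31 \left(-20\right) u{\left(-4,-1 \right)}\right) - 2069 = \left(-1581 + 31 \left(-20\right) \left(2 + \frac{2}{9} \left(-1\right)\right)\right) - 2069 = \left(-1581 - 620 \left(2 - \frac{2}{9}\right)\right) - 2069 = \left(-1581 - \frac{9920}{9}\right) - 2069 = - \frac{24149}{9} - 2069 = - \frac{42770}{9}$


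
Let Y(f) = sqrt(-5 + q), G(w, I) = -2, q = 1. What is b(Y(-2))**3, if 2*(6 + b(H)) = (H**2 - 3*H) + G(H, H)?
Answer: -486 - 702*I ≈ -486.0 - 702.0*I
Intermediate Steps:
Y(f) = 2*I (Y(f) = sqrt(-5 + 1) = sqrt(-4) = 2*I)
b(H) = -7 + H**2/2 - 3*H/2 (b(H) = -6 + ((H**2 - 3*H) - 2)/2 = -6 + (-2 + H**2 - 3*H)/2 = -6 + (-1 + H**2/2 - 3*H/2) = -7 + H**2/2 - 3*H/2)
b(Y(-2))**3 = (-7 + (2*I)**2/2 - 3*I)**3 = (-7 + (1/2)*(-4) - 3*I)**3 = (-7 - 2 - 3*I)**3 = (-9 - 3*I)**3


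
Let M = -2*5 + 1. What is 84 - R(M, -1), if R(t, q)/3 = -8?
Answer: 108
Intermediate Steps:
M = -9 (M = -10 + 1 = -9)
R(t, q) = -24 (R(t, q) = 3*(-8) = -24)
84 - R(M, -1) = 84 - 1*(-24) = 84 + 24 = 108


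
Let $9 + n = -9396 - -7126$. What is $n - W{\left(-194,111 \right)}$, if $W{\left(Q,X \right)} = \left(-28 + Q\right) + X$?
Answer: $-2168$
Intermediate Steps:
$n = -2279$ ($n = -9 - 2270 = -2279$)
$W{\left(Q,X \right)} = -28 + Q + X$
$n - W{\left(-194,111 \right)} = -2279 - \left(-28 - 194 + 111\right) = -2279 - -111 = -2279 + 111 = -2168$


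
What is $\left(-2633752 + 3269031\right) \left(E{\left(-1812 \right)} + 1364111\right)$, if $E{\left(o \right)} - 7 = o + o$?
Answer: $864293267826$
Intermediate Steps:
$E{\left(o \right)} = 7 + 2 o$ ($E{\left(o \right)} = 7 + \left(o + o\right) = 7 + 2 o$)
$\left(-2633752 + 3269031\right) \left(E{\left(-1812 \right)} + 1364111\right) = \left(-2633752 + 3269031\right) \left(\left(7 + 2 \left(-1812\right)\right) + 1364111\right) = 635279 \left(\left(7 - 3624\right) + 1364111\right) = 635279 \left(-3617 + 1364111\right) = 635279 \cdot 1360494 = 864293267826$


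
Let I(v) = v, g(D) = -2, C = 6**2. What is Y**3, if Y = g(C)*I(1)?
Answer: -8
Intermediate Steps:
C = 36
Y = -2 (Y = -2*1 = -2)
Y**3 = (-2)**3 = -8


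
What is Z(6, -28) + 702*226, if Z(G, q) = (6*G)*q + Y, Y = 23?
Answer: 157667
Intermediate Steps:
Z(G, q) = 23 + 6*G*q (Z(G, q) = (6*G)*q + 23 = 6*G*q + 23 = 23 + 6*G*q)
Z(6, -28) + 702*226 = (23 + 6*6*(-28)) + 702*226 = (23 - 1008) + 158652 = -985 + 158652 = 157667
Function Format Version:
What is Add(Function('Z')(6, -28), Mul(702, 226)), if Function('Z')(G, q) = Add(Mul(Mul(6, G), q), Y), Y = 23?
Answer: 157667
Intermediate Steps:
Function('Z')(G, q) = Add(23, Mul(6, G, q)) (Function('Z')(G, q) = Add(Mul(Mul(6, G), q), 23) = Add(Mul(6, G, q), 23) = Add(23, Mul(6, G, q)))
Add(Function('Z')(6, -28), Mul(702, 226)) = Add(Add(23, Mul(6, 6, -28)), Mul(702, 226)) = Add(Add(23, -1008), 158652) = Add(-985, 158652) = 157667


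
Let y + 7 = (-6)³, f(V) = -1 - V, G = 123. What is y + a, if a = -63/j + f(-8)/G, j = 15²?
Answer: -686411/3075 ≈ -223.22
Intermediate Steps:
j = 225
a = -686/3075 (a = -63/225 + (-1 - 1*(-8))/123 = -63*1/225 + (-1 + 8)*(1/123) = -7/25 + 7*(1/123) = -7/25 + 7/123 = -686/3075 ≈ -0.22309)
y = -223 (y = -7 + (-6)³ = -7 - 216 = -223)
y + a = -223 - 686/3075 = -686411/3075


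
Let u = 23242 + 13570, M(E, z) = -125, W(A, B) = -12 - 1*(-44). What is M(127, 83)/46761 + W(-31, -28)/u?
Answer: -776287/430341483 ≈ -0.0018039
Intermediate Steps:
W(A, B) = 32 (W(A, B) = -12 + 44 = 32)
u = 36812
M(127, 83)/46761 + W(-31, -28)/u = -125/46761 + 32/36812 = -125*1/46761 + 32*(1/36812) = -125/46761 + 8/9203 = -776287/430341483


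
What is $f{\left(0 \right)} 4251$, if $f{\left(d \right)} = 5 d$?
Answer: $0$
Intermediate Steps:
$f{\left(0 \right)} 4251 = 5 \cdot 0 \cdot 4251 = 0 \cdot 4251 = 0$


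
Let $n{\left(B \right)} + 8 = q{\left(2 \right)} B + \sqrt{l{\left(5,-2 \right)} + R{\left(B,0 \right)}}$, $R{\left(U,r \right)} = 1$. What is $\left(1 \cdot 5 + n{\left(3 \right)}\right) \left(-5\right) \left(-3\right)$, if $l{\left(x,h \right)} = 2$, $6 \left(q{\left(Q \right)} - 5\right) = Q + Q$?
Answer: $210 + 15 \sqrt{3} \approx 235.98$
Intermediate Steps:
$q{\left(Q \right)} = 5 + \frac{Q}{3}$ ($q{\left(Q \right)} = 5 + \frac{Q + Q}{6} = 5 + \frac{2 Q}{6} = 5 + \frac{Q}{3}$)
$n{\left(B \right)} = -8 + \sqrt{3} + \frac{17 B}{3}$ ($n{\left(B \right)} = -8 + \left(\left(5 + \frac{1}{3} \cdot 2\right) B + \sqrt{2 + 1}\right) = -8 + \left(\left(5 + \frac{2}{3}\right) B + \sqrt{3}\right) = -8 + \left(\frac{17 B}{3} + \sqrt{3}\right) = -8 + \left(\sqrt{3} + \frac{17 B}{3}\right) = -8 + \sqrt{3} + \frac{17 B}{3}$)
$\left(1 \cdot 5 + n{\left(3 \right)}\right) \left(-5\right) \left(-3\right) = \left(1 \cdot 5 + \left(-8 + \sqrt{3} + \frac{17}{3} \cdot 3\right)\right) \left(-5\right) \left(-3\right) = \left(5 + \left(-8 + \sqrt{3} + 17\right)\right) \left(-5\right) \left(-3\right) = \left(5 + \left(9 + \sqrt{3}\right)\right) \left(-5\right) \left(-3\right) = \left(14 + \sqrt{3}\right) \left(-5\right) \left(-3\right) = \left(-70 - 5 \sqrt{3}\right) \left(-3\right) = 210 + 15 \sqrt{3}$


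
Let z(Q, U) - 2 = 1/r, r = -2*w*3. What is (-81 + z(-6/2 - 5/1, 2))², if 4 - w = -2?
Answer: 8094025/1296 ≈ 6245.4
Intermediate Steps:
w = 6 (w = 4 - 1*(-2) = 4 + 2 = 6)
r = -36 (r = -2*6*3 = -12*3 = -36)
z(Q, U) = 71/36 (z(Q, U) = 2 + 1/(-36) = 2 - 1/36 = 71/36)
(-81 + z(-6/2 - 5/1, 2))² = (-81 + 71/36)² = (-2845/36)² = 8094025/1296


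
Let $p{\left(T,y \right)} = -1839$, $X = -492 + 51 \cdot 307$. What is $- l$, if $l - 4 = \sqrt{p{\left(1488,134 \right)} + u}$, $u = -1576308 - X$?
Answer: $-4 - 4 i \sqrt{99582} \approx -4.0 - 1262.3 i$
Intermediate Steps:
$X = 15165$ ($X = -492 + 15657 = 15165$)
$u = -1591473$ ($u = -1576308 - 15165 = -1591473$)
$l = 4 + 4 i \sqrt{99582}$ ($l = 4 + \sqrt{-1839 - 1591473} = 4 + \sqrt{-1593312} = 4 + 4 i \sqrt{99582} \approx 4.0 + 1262.3 i$)
$- l = - (4 + 4 i \sqrt{99582}) = -4 - 4 i \sqrt{99582}$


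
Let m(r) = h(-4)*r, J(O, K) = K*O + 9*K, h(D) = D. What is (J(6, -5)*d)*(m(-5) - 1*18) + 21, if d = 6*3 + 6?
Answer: -3579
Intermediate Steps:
d = 24 (d = 18 + 6 = 24)
J(O, K) = 9*K + K*O
m(r) = -4*r
(J(6, -5)*d)*(m(-5) - 1*18) + 21 = (-5*(9 + 6)*24)*(-4*(-5) - 1*18) + 21 = (-5*15*24)*(20 - 18) + 21 = -75*24*2 + 21 = -1800*2 + 21 = -3600 + 21 = -3579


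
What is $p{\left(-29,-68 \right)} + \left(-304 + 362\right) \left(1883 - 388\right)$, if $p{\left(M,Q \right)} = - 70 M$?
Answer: $88740$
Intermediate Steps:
$p{\left(-29,-68 \right)} + \left(-304 + 362\right) \left(1883 - 388\right) = \left(-70\right) \left(-29\right) + \left(-304 + 362\right) \left(1883 - 388\right) = 2030 + 58 \cdot 1495 = 2030 + 86710 = 88740$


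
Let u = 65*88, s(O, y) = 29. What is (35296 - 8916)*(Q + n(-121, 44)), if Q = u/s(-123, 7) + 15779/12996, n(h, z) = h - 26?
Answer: 127895271985/94221 ≈ 1.3574e+6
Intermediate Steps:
u = 5720
n(h, z) = -26 + h
Q = 74794711/376884 (Q = 5720/29 + 15779/12996 = 74794711/376884 ≈ 198.46)
(35296 - 8916)*(Q + n(-121, 44)) = (35296 - 8916)*(74794711/376884 + (-26 - 121)) = 26380*(74794711/376884 - 147) = 26380*(19392763/376884) = 127895271985/94221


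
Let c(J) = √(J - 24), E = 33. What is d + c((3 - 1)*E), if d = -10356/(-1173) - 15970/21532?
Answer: 34042097/4209506 + √42 ≈ 14.568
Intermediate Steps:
c(J) = √(-24 + J)
d = 34042097/4209506 (d = -10356*(-1/1173) - 15970*1/21532 = 3452/391 - 7985/10766 = 34042097/4209506 ≈ 8.0870)
d + c((3 - 1)*E) = 34042097/4209506 + √(-24 + (3 - 1)*33) = 34042097/4209506 + √(-24 + 2*33) = 34042097/4209506 + √(-24 + 66) = 34042097/4209506 + √42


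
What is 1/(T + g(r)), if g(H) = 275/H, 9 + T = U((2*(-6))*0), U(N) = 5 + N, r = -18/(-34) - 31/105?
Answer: 38/44473 ≈ 0.00085445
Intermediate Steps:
r = 418/1785 (r = -18*(-1/34) - 31*1/105 = 9/17 - 31/105 = 418/1785 ≈ 0.23417)
T = -4 (T = -9 + (5 + (2*(-6))*0) = -9 + (5 - 12*0) = -9 + (5 + 0) = -9 + 5 = -4)
1/(T + g(r)) = 1/(-4 + 275/(418/1785)) = 1/(-4 + 275*(1785/418)) = 1/(-4 + 44625/38) = 1/(44473/38) = 38/44473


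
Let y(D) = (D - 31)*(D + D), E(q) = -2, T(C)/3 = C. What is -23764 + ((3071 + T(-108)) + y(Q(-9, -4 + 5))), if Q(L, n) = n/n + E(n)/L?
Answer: -1708273/81 ≈ -21090.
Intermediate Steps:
T(C) = 3*C
Q(L, n) = 1 - 2/L (Q(L, n) = n/n - 2/L = 1 - 2/L)
y(D) = 2*D*(-31 + D) (y(D) = (-31 + D)*(2*D) = 2*D*(-31 + D))
-23764 + ((3071 + T(-108)) + y(Q(-9, -4 + 5))) = -23764 + ((3071 + 3*(-108)) + 2*((-2 - 9)/(-9))*(-31 + (-2 - 9)/(-9))) = -23764 + ((3071 - 324) + 2*(-⅑*(-11))*(-31 - ⅑*(-11))) = -23764 + (2747 + 2*(11/9)*(-31 + 11/9)) = -23764 + (2747 + 2*(11/9)*(-268/9)) = -23764 + (2747 - 5896/81) = -23764 + 216611/81 = -1708273/81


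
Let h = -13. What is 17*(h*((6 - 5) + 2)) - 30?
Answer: -693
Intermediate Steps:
17*(h*((6 - 5) + 2)) - 30 = 17*(-13*((6 - 5) + 2)) - 30 = 17*(-13*(1 + 2)) - 30 = 17*(-13*3) - 30 = 17*(-39) - 30 = -663 - 30 = -693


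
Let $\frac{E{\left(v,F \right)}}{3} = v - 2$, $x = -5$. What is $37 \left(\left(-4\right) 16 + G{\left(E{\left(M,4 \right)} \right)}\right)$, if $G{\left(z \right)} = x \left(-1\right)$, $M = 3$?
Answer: $-2183$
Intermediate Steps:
$E{\left(v,F \right)} = -6 + 3 v$ ($E{\left(v,F \right)} = 3 \left(v - 2\right) = 3 \left(-2 + v\right) = -6 + 3 v$)
$G{\left(z \right)} = 5$ ($G{\left(z \right)} = \left(-5\right) \left(-1\right) = 5$)
$37 \left(\left(-4\right) 16 + G{\left(E{\left(M,4 \right)} \right)}\right) = 37 \left(\left(-4\right) 16 + 5\right) = 37 \left(-64 + 5\right) = 37 \left(-59\right) = -2183$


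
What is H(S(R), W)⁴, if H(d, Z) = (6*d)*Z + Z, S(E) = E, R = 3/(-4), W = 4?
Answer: 38416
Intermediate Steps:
R = -¾ (R = 3*(-¼) = -¾ ≈ -0.75000)
H(d, Z) = Z + 6*Z*d (H(d, Z) = 6*Z*d + Z = Z + 6*Z*d)
H(S(R), W)⁴ = (4*(1 + 6*(-¾)))⁴ = (4*(1 - 9/2))⁴ = (4*(-7/2))⁴ = (-14)⁴ = 38416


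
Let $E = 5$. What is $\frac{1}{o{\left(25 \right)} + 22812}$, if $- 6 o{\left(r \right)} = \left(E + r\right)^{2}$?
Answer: $\frac{1}{22662} \approx 4.4127 \cdot 10^{-5}$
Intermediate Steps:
$o{\left(r \right)} = - \frac{\left(5 + r\right)^{2}}{6}$
$\frac{1}{o{\left(25 \right)} + 22812} = \frac{1}{- \frac{\left(5 + 25\right)^{2}}{6} + 22812} = \frac{1}{- \frac{30^{2}}{6} + 22812} = \frac{1}{\left(- \frac{1}{6}\right) 900 + 22812} = \frac{1}{-150 + 22812} = \frac{1}{22662}$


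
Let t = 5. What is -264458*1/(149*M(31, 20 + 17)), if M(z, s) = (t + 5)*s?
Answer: -132229/27565 ≈ -4.7970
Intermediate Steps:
M(z, s) = 10*s (M(z, s) = (5 + 5)*s = 10*s)
-264458*1/(149*M(31, 20 + 17)) = -264458*1/(1490*(20 + 17)) = -264458/((10*37)*149) = -264458/(370*149) = -264458/55130 = -264458*1/55130 = -132229/27565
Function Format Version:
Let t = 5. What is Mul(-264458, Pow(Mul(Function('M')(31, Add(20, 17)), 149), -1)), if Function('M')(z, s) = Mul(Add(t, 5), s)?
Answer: Rational(-132229, 27565) ≈ -4.7970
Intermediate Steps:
Function('M')(z, s) = Mul(10, s) (Function('M')(z, s) = Mul(Add(5, 5), s) = Mul(10, s))
Mul(-264458, Pow(Mul(Function('M')(31, Add(20, 17)), 149), -1)) = Mul(-264458, Pow(Mul(Mul(10, Add(20, 17)), 149), -1)) = Mul(-264458, Pow(Mul(Mul(10, 37), 149), -1)) = Mul(-264458, Pow(Mul(370, 149), -1)) = Mul(-264458, Pow(55130, -1)) = Mul(-264458, Rational(1, 55130)) = Rational(-132229, 27565)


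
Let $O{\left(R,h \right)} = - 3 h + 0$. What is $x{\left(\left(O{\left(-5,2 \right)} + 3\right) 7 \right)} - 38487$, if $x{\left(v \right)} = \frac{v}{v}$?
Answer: $-38486$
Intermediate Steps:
$O{\left(R,h \right)} = - 3 h$
$x{\left(v \right)} = 1$
$x{\left(\left(O{\left(-5,2 \right)} + 3\right) 7 \right)} - 38487 = 1 - 38487 = -38486$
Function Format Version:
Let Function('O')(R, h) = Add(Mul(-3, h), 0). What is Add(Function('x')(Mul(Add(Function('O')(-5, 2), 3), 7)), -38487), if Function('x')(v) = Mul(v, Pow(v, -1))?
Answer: -38486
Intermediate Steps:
Function('O')(R, h) = Mul(-3, h)
Function('x')(v) = 1
Add(Function('x')(Mul(Add(Function('O')(-5, 2), 3), 7)), -38487) = Add(1, -38487) = -38486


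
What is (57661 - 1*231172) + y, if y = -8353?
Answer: -181864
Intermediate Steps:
(57661 - 1*231172) + y = (57661 - 1*231172) - 8353 = (57661 - 231172) - 8353 = -173511 - 8353 = -181864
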